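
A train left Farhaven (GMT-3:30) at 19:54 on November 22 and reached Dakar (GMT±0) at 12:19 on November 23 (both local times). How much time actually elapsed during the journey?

Dakar is 3:30 ahead of Farhaven.
Clock-face elapsed time (ignoring zones) is 16 hours 25 minutes.
Actual elapsed = 16 hours 25 minutes − 3:30 = 12 hours 55 minutes.

12 hours 55 minutes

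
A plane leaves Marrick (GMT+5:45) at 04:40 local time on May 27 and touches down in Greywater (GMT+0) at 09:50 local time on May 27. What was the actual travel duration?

Departure in UTC: 04:40 − 5:45 = 22:55 on May 26.
Arrival is already UTC: 09:50 on May 27.
Elapsed = 09:50 − 22:55 (+1 day) = 10 hours 55 minutes.

10 hours 55 minutes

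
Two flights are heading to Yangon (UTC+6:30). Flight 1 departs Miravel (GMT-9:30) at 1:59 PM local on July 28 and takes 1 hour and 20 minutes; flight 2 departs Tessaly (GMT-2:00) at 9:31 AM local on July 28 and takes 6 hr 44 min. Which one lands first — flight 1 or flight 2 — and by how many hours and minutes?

Flight 1 in UTC: 1:59 PM + 9:30 = 11:29 PM on Jul 28.
+1 hour and 20 minutes → arrive 12:49 AM UTC on Jul 29.
Flight 2 in UTC: 9:31 AM + 2:00 = 11:31 AM on Jul 28.
+6 hours and 44 minutes → arrive 6:15 PM UTC on Jul 28.
Flight 2 lands earlier by 6 hours 34 minutes.

the second, by 6 hours 34 minutes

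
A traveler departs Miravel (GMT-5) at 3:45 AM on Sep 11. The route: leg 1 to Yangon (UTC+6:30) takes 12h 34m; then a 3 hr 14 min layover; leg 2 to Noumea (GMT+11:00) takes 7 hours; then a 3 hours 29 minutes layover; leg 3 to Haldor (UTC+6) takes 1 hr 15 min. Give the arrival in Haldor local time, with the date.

Convert departure to UTC: 3:45 AM + 5:00 = 8:45 AM UTC on Sep 11.
Add 12 hours and 34 minutes leg 1 → 9:19 PM UTC.
Add 3 hours 14 minutes layover in Yangon → 12:33 AM UTC (Sep 12).
Add 7 hours leg 2 → 7:33 AM UTC.
Add 3 hours and 29 minutes layover in Noumea → 11:02 AM UTC.
Add 1 hour 15 minutes leg 3 → 12:17 PM UTC.
Haldor is UTC+6:00, so local arrival = 12:17 PM + 6:00 = 6:17 PM on Sep 12.

6:17 PM on September 12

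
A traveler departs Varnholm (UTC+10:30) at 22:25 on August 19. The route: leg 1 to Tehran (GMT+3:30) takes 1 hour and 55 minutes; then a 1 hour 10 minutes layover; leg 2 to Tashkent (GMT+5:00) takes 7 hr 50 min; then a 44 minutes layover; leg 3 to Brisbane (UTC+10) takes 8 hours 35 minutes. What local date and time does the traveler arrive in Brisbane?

Convert departure to UTC: 22:25 − 10:30 = 11:55 UTC on Aug 19.
Add 1 hour 55 minutes leg 1 → 13:50 UTC.
Add 1 hour and 10 minutes layover in Tehran → 15:00 UTC.
Add 7 hours 50 minutes leg 2 → 22:50 UTC.
Add 44 minutes layover in Tashkent → 23:34 UTC.
Add 8 hours 35 minutes leg 3 → 08:09 UTC (Aug 20).
Brisbane is UTC+10:00, so local arrival = 08:09 + 10:00 = 18:09 on Aug 20.

18:09 on August 20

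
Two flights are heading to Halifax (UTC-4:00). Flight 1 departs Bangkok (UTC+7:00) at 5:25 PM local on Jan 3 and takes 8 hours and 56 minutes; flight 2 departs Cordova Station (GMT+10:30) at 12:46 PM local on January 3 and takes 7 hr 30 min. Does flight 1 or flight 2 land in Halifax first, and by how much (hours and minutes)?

the second, by 9 hours 35 minutes

Flight 1 in UTC: 5:25 PM − 7:00 = 10:25 AM on Jan 3.
+8 hours 56 minutes → arrive 7:21 PM UTC on Jan 3.
Flight 2 in UTC: 12:46 PM − 10:30 = 2:16 AM on Jan 3.
+7 hours and 30 minutes → arrive 9:46 AM UTC on Jan 3.
Flight 2 lands earlier by 9 hours 35 minutes.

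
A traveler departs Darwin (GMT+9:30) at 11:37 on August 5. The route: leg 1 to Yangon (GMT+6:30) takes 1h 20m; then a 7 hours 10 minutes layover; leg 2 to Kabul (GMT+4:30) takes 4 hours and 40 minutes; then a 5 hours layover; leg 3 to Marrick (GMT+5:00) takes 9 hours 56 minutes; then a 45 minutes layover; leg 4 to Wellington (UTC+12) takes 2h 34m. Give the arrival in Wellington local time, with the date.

21:32 on Aug 6

Convert departure to UTC: 11:37 − 9:30 = 02:07 UTC on Aug 5.
Add 1 hour and 20 minutes leg 1 → 03:27 UTC.
Add 7 hours 10 minutes layover in Yangon → 10:37 UTC.
Add 4 hours and 40 minutes leg 2 → 15:17 UTC.
Add 5 hours layover in Kabul → 20:17 UTC.
Add 9 hours and 56 minutes leg 3 → 06:13 UTC (Aug 6).
Add 45 minutes layover in Marrick → 06:58 UTC.
Add 2 hours and 34 minutes leg 4 → 09:32 UTC.
Wellington is UTC+12:00, so local arrival = 09:32 + 12:00 = 21:32 on Aug 6.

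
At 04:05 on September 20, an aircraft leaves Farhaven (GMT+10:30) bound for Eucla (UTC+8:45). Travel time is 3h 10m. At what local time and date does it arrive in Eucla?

05:30 on Sep 20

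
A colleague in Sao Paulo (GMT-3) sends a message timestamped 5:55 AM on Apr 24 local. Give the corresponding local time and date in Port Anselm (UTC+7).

3:55 PM on April 24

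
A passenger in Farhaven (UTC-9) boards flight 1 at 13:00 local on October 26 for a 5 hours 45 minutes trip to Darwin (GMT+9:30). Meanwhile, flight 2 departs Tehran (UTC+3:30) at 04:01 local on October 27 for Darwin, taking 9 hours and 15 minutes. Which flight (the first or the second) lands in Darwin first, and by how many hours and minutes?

the first, by 6 hours 1 minute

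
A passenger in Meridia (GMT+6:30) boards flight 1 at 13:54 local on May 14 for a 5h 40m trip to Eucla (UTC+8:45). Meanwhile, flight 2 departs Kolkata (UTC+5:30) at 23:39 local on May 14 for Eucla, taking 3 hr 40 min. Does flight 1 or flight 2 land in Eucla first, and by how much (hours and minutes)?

Flight 1 in UTC: 13:54 − 6:30 = 07:24 on May 14.
+5 hours 40 minutes → arrive 13:04 UTC on May 14.
Flight 2 in UTC: 23:39 − 5:30 = 18:09 on May 14.
+3 hours 40 minutes → arrive 21:49 UTC on May 14.
Flight 1 lands earlier by 8 hours 45 minutes.

the first, by 8 hours 45 minutes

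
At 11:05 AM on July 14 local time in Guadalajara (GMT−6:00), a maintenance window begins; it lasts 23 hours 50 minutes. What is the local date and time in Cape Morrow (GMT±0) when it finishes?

Convert start to UTC: 11:05 AM + 6:00 = 5:05 PM UTC on Jul 14.
Add 23 hours 50 minutes duration → 4:55 PM UTC (Jul 15).
Cape Morrow is UTC+0, so local end time is the same: 4:55 PM on Jul 15.

4:55 PM on July 15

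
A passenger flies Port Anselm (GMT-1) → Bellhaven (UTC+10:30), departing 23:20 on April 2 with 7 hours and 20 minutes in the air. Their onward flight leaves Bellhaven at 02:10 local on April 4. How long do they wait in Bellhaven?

Convert departure to UTC: 23:20 + 1:00 = 00:20 UTC on Apr 3.
Add 7 hours 20 minutes flight time → 07:40 UTC.
Bellhaven is UTC+10:30, so local arrival = 07:40 + 10:30 = 18:10 on Apr 3.
Layover = 02:10 − 18:10 (+1 day) = 8 hours.

8 hours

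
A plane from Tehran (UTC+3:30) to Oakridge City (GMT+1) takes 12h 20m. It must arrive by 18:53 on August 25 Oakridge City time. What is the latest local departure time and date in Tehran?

Target arrival in UTC: 18:53 − 1:00 = 17:53 on Aug 25.
Subtract 12 hours and 20 minutes → departure 05:33 UTC on Aug 25.
Tehran is UTC+3:30: 05:33 + 3:30 = 09:03 on Aug 25.

09:03 on Aug 25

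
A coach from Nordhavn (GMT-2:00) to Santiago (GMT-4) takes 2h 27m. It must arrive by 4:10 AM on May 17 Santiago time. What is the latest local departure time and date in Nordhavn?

Target arrival in UTC: 4:10 AM + 4:00 = 8:10 AM on May 17.
Subtract 2 hours and 27 minutes → departure 5:43 AM UTC on May 17.
Nordhavn is UTC−2:00: 5:43 AM − 2:00 = 3:43 AM on May 17.

3:43 AM on May 17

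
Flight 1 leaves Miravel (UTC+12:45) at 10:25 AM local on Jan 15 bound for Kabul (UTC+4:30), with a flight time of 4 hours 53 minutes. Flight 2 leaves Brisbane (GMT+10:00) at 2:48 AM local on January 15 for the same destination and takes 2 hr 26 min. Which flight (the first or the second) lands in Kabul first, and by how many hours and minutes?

the second, by 7 hours 19 minutes

Flight 1 in UTC: 10:25 AM − 12:45 = 9:40 PM on Jan 14.
+4 hours and 53 minutes → arrive 2:33 AM UTC on Jan 15.
Flight 2 in UTC: 2:48 AM − 10:00 = 4:48 PM on Jan 14.
+2 hours 26 minutes → arrive 7:14 PM UTC on Jan 14.
Flight 2 lands earlier by 7 hours 19 minutes.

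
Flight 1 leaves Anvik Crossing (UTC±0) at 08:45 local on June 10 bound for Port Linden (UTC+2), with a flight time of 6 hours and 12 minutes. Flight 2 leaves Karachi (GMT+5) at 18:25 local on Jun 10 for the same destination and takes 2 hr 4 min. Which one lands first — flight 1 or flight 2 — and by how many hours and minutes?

the first, by 32 minutes

Flight 1 departs at 08:45 UTC (Jun 10).
+6 hours and 12 minutes → arrive 14:57 UTC on Jun 10.
Flight 2 in UTC: 18:25 − 5:00 = 13:25 on Jun 10.
+2 hours and 4 minutes → arrive 15:29 UTC on Jun 10.
Flight 1 lands earlier by 32 minutes.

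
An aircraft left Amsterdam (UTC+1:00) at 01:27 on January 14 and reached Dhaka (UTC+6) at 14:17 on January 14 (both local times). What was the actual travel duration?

Dhaka is 5:00 ahead of Amsterdam.
Clock-face elapsed time (ignoring zones) is 12 hours 50 minutes.
Actual elapsed = 12 hours 50 minutes − 5:00 = 7 hours 50 minutes.

7 hours 50 minutes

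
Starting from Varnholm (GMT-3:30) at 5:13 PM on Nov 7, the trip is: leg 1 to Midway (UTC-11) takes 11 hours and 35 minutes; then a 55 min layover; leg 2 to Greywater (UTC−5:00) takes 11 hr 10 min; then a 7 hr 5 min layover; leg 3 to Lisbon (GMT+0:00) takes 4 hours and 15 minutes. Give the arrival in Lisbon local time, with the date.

Convert departure to UTC: 5:13 PM + 3:30 = 8:43 PM UTC on Nov 7.
Add 11 hours 35 minutes leg 1 → 8:18 AM UTC (Nov 8).
Add 55 minutes layover in Midway → 9:13 AM UTC.
Add 11 hours 10 minutes leg 2 → 8:23 PM UTC.
Add 7 hours and 5 minutes layover in Greywater → 3:28 AM UTC (Nov 9).
Add 4 hours 15 minutes leg 3 → 7:43 AM UTC.
Lisbon is UTC+0, so local arrival is the same: 7:43 AM on Nov 9.

7:43 AM on November 9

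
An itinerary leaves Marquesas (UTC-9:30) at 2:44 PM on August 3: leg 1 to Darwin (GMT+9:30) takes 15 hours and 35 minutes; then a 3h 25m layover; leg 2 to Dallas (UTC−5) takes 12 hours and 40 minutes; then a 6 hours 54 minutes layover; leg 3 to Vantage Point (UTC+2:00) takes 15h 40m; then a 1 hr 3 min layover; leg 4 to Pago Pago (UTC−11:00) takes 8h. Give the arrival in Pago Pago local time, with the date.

4:31 AM on August 6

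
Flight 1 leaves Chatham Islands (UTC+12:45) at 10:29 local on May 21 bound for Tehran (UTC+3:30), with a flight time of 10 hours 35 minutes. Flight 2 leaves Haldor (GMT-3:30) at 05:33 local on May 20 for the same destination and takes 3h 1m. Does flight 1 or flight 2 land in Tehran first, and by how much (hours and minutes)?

Flight 1 in UTC: 10:29 − 12:45 = 21:44 on May 20.
+10 hours 35 minutes → arrive 08:19 UTC on May 21.
Flight 2 in UTC: 05:33 + 3:30 = 09:03 on May 20.
+3 hours 1 minute → arrive 12:04 UTC on May 20.
Flight 2 lands earlier by 20 hours 15 minutes.

the second, by 20 hours 15 minutes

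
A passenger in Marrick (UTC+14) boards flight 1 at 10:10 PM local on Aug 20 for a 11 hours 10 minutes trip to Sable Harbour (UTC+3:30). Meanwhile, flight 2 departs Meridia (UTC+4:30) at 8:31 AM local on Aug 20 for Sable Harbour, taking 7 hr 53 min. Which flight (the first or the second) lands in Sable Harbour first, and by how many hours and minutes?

the second, by 7 hours 26 minutes

Flight 1 in UTC: 10:10 PM − 14:00 = 8:10 AM on Aug 20.
+11 hours and 10 minutes → arrive 7:20 PM UTC on Aug 20.
Flight 2 in UTC: 8:31 AM − 4:30 = 4:01 AM on Aug 20.
+7 hours 53 minutes → arrive 11:54 AM UTC on Aug 20.
Flight 2 lands earlier by 7 hours 26 minutes.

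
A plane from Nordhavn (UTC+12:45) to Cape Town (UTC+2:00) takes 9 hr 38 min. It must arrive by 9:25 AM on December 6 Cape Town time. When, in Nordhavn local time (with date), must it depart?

Target arrival in UTC: 9:25 AM − 2:00 = 7:25 AM on Dec 6.
Subtract 9 hours and 38 minutes → departure 9:47 PM UTC on Dec 5.
Nordhavn is UTC+12:45: 9:47 PM + 12:45 = 10:32 AM on Dec 6.

10:32 AM on December 6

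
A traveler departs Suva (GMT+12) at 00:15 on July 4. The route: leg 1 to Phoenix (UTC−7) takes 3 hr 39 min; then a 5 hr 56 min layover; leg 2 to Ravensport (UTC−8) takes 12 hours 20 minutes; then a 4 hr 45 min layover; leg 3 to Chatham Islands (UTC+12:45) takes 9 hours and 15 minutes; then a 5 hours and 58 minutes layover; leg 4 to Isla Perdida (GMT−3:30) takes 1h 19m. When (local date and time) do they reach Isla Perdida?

03:57 on July 5

Convert departure to UTC: 00:15 − 12:00 = 12:15 UTC on Jul 3.
Add 3 hours and 39 minutes leg 1 → 15:54 UTC.
Add 5 hours 56 minutes layover in Phoenix → 21:50 UTC.
Add 12 hours and 20 minutes leg 2 → 10:10 UTC (Jul 4).
Add 4 hours and 45 minutes layover in Ravensport → 14:55 UTC.
Add 9 hours 15 minutes leg 3 → 00:10 UTC (Jul 5).
Add 5 hours 58 minutes layover in Chatham Islands → 06:08 UTC.
Add 1 hour 19 minutes leg 4 → 07:27 UTC.
Isla Perdida is UTC−3:30, so local arrival = 07:27 − 3:30 = 03:57 on Jul 5.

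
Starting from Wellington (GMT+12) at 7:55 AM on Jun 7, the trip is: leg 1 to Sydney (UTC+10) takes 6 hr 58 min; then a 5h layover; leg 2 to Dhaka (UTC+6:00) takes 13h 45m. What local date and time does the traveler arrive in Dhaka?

3:38 AM on Jun 8

Convert departure to UTC: 7:55 AM − 12:00 = 7:55 PM UTC on Jun 6.
Add 6 hours 58 minutes leg 1 → 2:53 AM UTC (Jun 7).
Add 5 hours layover in Sydney → 7:53 AM UTC.
Add 13 hours 45 minutes leg 2 → 9:38 PM UTC.
Dhaka is UTC+6:00, so local arrival = 9:38 PM + 6:00 = 3:38 AM on Jun 8.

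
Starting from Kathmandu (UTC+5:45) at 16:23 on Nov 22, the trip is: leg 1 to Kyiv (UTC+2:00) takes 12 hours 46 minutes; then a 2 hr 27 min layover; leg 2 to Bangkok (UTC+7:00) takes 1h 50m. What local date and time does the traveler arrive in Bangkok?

10:41 on Nov 23

Convert departure to UTC: 16:23 − 5:45 = 10:38 UTC on Nov 22.
Add 12 hours and 46 minutes leg 1 → 23:24 UTC.
Add 2 hours and 27 minutes layover in Kyiv → 01:51 UTC (Nov 23).
Add 1 hour and 50 minutes leg 2 → 03:41 UTC.
Bangkok is UTC+7:00, so local arrival = 03:41 + 7:00 = 10:41 on Nov 23.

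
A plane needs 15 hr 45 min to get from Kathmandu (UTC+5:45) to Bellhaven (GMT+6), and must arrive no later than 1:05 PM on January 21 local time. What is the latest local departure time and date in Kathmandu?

9:05 PM on Jan 20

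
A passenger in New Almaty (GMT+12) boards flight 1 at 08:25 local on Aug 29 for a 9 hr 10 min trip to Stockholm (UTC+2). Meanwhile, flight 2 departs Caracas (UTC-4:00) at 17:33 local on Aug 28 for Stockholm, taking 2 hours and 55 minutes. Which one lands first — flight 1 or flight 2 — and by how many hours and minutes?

the second, by 5 hours 7 minutes

Flight 1 in UTC: 08:25 − 12:00 = 20:25 on Aug 28.
+9 hours 10 minutes → arrive 05:35 UTC on Aug 29.
Flight 2 in UTC: 17:33 + 4:00 = 21:33 on Aug 28.
+2 hours 55 minutes → arrive 00:28 UTC on Aug 29.
Flight 2 lands earlier by 5 hours 7 minutes.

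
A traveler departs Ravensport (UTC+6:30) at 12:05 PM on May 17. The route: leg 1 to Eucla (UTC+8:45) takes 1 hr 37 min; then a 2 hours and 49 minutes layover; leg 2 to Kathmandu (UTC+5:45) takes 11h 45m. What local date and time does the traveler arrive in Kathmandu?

Convert departure to UTC: 12:05 PM − 6:30 = 5:35 AM UTC on May 17.
Add 1 hour and 37 minutes leg 1 → 7:12 AM UTC.
Add 2 hours and 49 minutes layover in Eucla → 10:01 AM UTC.
Add 11 hours and 45 minutes leg 2 → 9:46 PM UTC.
Kathmandu is UTC+5:45, so local arrival = 9:46 PM + 5:45 = 3:31 AM on May 18.

3:31 AM on May 18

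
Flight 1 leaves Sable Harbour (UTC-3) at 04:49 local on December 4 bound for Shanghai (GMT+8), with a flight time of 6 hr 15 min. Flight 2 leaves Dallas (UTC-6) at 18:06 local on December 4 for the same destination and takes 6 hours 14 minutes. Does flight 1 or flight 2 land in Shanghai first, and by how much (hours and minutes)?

the first, by 16 hours 16 minutes

Flight 1 in UTC: 04:49 + 3:00 = 07:49 on Dec 4.
+6 hours 15 minutes → arrive 14:04 UTC on Dec 4.
Flight 2 in UTC: 18:06 + 6:00 = 00:06 on Dec 5.
+6 hours and 14 minutes → arrive 06:20 UTC on Dec 5.
Flight 1 lands earlier by 16 hours 16 minutes.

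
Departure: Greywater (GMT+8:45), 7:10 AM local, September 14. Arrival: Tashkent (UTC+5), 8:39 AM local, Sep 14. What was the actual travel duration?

Departure in UTC: 7:10 AM − 8:45 = 10:25 PM on Sep 13.
Arrival in UTC: 8:39 AM − 5:00 = 3:39 AM on Sep 14.
Elapsed = 3:39 AM − 10:25 PM (+1 day) = 5 hours 14 minutes.

5 hours 14 minutes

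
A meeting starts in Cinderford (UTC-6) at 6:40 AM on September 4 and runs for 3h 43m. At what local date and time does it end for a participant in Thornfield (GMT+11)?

Convert start to UTC: 6:40 AM + 6:00 = 12:40 PM UTC on Sep 4.
Add 3 hours 43 minutes duration → 4:23 PM UTC.
Thornfield is UTC+11:00, so local end time = 4:23 PM + 11:00 = 3:23 AM on Sep 5.

3:23 AM on September 5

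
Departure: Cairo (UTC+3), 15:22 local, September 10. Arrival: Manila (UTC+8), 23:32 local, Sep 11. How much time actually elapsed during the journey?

27 hours 10 minutes

Departure in UTC: 15:22 − 3:00 = 12:22 on Sep 10.
Arrival in UTC: 23:32 − 8:00 = 15:32 on Sep 11.
Elapsed = 15:32 − 12:22 (+1 day) = 27 hours 10 minutes.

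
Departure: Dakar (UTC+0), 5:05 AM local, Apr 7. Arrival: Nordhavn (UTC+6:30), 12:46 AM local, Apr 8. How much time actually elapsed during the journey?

Departure is already UTC: 5:05 AM on Apr 7.
Arrival in UTC: 12:46 AM − 6:30 = 6:16 PM on Apr 7.
Elapsed = 6:16 PM − 5:05 AM = 13 hours 11 minutes.

13 hours 11 minutes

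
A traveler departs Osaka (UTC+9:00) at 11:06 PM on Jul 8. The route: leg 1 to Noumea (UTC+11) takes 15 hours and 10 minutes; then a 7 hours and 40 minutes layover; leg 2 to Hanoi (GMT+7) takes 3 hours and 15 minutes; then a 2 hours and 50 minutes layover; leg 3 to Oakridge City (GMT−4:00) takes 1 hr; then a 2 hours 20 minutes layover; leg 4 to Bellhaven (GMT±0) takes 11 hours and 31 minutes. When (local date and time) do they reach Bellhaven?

Convert departure to UTC: 11:06 PM − 9:00 = 2:06 PM UTC on Jul 8.
Add 15 hours 10 minutes leg 1 → 5:16 AM UTC (Jul 9).
Add 7 hours and 40 minutes layover in Noumea → 12:56 PM UTC.
Add 3 hours 15 minutes leg 2 → 4:11 PM UTC.
Add 2 hours 50 minutes layover in Hanoi → 7:01 PM UTC.
Add 1 hour leg 3 → 8:01 PM UTC.
Add 2 hours and 20 minutes layover in Oakridge City → 10:21 PM UTC.
Add 11 hours and 31 minutes leg 4 → 9:52 AM UTC (Jul 10).
Bellhaven is UTC+0, so local arrival is the same: 9:52 AM on Jul 10.

9:52 AM on July 10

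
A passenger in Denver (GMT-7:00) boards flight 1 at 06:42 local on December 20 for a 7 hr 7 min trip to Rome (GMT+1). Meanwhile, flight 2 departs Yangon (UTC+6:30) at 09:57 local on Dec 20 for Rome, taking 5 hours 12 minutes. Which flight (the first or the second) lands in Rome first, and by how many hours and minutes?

the second, by 12 hours 10 minutes

Flight 1 in UTC: 06:42 + 7:00 = 13:42 on Dec 20.
+7 hours 7 minutes → arrive 20:49 UTC on Dec 20.
Flight 2 in UTC: 09:57 − 6:30 = 03:27 on Dec 20.
+5 hours and 12 minutes → arrive 08:39 UTC on Dec 20.
Flight 2 lands earlier by 12 hours 10 minutes.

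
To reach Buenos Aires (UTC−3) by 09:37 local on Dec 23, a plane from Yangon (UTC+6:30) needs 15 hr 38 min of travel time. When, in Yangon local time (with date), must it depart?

03:29 on December 23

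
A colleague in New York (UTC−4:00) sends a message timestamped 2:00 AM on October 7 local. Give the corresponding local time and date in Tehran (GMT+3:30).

9:30 AM on October 7

Tehran is 7:30 ahead of New York.
Shift by the zone difference: 2:00 AM + 7:30 = 9:30 AM on Oct 7 in Tehran.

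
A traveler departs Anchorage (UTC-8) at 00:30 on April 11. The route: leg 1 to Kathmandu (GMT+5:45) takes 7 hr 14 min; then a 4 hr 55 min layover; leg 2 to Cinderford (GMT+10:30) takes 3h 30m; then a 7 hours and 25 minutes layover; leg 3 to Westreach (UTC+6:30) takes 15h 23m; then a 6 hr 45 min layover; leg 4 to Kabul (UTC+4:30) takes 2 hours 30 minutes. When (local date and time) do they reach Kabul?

Convert departure to UTC: 00:30 + 8:00 = 08:30 UTC on Apr 11.
Add 7 hours 14 minutes leg 1 → 15:44 UTC.
Add 4 hours and 55 minutes layover in Kathmandu → 20:39 UTC.
Add 3 hours 30 minutes leg 2 → 00:09 UTC (Apr 12).
Add 7 hours 25 minutes layover in Cinderford → 07:34 UTC.
Add 15 hours 23 minutes leg 3 → 22:57 UTC.
Add 6 hours 45 minutes layover in Westreach → 05:42 UTC (Apr 13).
Add 2 hours 30 minutes leg 4 → 08:12 UTC.
Kabul is UTC+4:30, so local arrival = 08:12 + 4:30 = 12:42 on Apr 13.

12:42 on April 13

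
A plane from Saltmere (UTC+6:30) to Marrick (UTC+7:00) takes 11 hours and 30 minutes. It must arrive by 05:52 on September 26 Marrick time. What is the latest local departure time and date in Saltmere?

17:52 on September 25

Target arrival in UTC: 05:52 − 7:00 = 22:52 on Sep 25.
Subtract 11 hours 30 minutes → departure 11:22 UTC on Sep 25.
Saltmere is UTC+6:30: 11:22 + 6:30 = 17:52 on Sep 25.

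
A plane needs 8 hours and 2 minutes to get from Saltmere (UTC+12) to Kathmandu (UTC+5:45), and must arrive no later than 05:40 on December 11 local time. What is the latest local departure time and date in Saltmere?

03:53 on Dec 11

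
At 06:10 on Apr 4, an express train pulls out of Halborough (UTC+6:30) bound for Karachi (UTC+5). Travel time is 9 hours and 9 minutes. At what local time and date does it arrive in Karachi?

Convert departure to UTC: 06:10 − 6:30 = 23:40 UTC on Apr 3.
Add 9 hours 9 minutes travel time → 08:49 UTC (Apr 4).
Karachi is UTC+5:00, so local arrival = 08:49 + 5:00 = 13:49 on Apr 4.

13:49 on Apr 4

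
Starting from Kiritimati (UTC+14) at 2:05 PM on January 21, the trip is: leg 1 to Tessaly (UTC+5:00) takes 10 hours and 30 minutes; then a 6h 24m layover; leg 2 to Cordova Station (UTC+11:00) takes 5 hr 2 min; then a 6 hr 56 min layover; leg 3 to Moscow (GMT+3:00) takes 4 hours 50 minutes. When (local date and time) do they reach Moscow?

12:47 PM on January 22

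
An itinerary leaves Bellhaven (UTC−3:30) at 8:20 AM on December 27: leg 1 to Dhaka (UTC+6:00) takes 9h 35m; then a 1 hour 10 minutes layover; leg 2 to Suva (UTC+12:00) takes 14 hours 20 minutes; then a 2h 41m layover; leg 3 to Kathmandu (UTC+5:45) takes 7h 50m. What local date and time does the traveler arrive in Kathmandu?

Convert departure to UTC: 8:20 AM + 3:30 = 11:50 AM UTC on Dec 27.
Add 9 hours and 35 minutes leg 1 → 9:25 PM UTC.
Add 1 hour 10 minutes layover in Dhaka → 10:35 PM UTC.
Add 14 hours and 20 minutes leg 2 → 12:55 PM UTC (Dec 28).
Add 2 hours 41 minutes layover in Suva → 3:36 PM UTC.
Add 7 hours and 50 minutes leg 3 → 11:26 PM UTC.
Kathmandu is UTC+5:45, so local arrival = 11:26 PM + 5:45 = 5:11 AM on Dec 29.

5:11 AM on Dec 29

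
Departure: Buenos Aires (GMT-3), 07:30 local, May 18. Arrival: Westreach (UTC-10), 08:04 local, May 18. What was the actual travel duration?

7 hours 34 minutes

Westreach is 7:00 behind Buenos Aires.
Clock-face elapsed time (ignoring zones) is 34 minutes.
Actual elapsed = 34 minutes + 7:00 = 7 hours 34 minutes.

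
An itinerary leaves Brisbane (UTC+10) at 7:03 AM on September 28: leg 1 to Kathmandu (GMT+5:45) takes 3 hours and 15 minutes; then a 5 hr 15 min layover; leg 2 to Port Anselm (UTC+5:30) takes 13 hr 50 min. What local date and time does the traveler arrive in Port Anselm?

12:53 AM on September 29

Convert departure to UTC: 7:03 AM − 10:00 = 9:03 PM UTC on Sep 27.
Add 3 hours 15 minutes leg 1 → 12:18 AM UTC (Sep 28).
Add 5 hours and 15 minutes layover in Kathmandu → 5:33 AM UTC.
Add 13 hours 50 minutes leg 2 → 7:23 PM UTC.
Port Anselm is UTC+5:30, so local arrival = 7:23 PM + 5:30 = 12:53 AM on Sep 29.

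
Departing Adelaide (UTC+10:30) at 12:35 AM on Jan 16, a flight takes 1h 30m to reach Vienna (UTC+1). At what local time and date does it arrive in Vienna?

4:35 PM on Jan 15

Convert departure to UTC: 12:35 AM − 10:30 = 2:05 PM UTC on Jan 15.
Add 1 hour 30 minutes travel time → 3:35 PM UTC.
Vienna is UTC+1:00, so local arrival = 3:35 PM + 1:00 = 4:35 PM on Jan 15.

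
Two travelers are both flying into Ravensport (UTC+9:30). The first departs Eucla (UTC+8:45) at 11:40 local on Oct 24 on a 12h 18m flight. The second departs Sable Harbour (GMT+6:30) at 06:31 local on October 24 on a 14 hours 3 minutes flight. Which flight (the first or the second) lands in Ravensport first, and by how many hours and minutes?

Flight 1 in UTC: 11:40 − 8:45 = 02:55 on Oct 24.
+12 hours and 18 minutes → arrive 15:13 UTC on Oct 24.
Flight 2 in UTC: 06:31 − 6:30 = 00:01 on Oct 24.
+14 hours 3 minutes → arrive 14:04 UTC on Oct 24.
Flight 2 lands earlier by 1 hour 9 minutes.

the second, by 1 hour 9 minutes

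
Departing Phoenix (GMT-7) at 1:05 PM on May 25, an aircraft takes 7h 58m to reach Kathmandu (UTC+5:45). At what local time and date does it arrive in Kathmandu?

9:48 AM on May 26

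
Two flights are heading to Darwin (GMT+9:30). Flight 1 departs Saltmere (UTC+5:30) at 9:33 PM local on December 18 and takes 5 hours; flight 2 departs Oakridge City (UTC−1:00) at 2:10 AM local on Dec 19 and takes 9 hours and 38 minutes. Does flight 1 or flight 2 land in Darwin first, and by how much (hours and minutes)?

the first, by 15 hours 45 minutes

Flight 1 in UTC: 9:33 PM − 5:30 = 4:03 PM on Dec 18.
+5 hours → arrive 9:03 PM UTC on Dec 18.
Flight 2 in UTC: 2:10 AM + 1:00 = 3:10 AM on Dec 19.
+9 hours 38 minutes → arrive 12:48 PM UTC on Dec 19.
Flight 1 lands earlier by 15 hours 45 minutes.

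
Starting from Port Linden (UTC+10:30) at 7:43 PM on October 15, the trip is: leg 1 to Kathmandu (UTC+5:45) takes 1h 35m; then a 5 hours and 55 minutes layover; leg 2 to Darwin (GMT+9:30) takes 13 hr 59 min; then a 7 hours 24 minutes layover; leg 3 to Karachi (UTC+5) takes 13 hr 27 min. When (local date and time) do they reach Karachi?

Convert departure to UTC: 7:43 PM − 10:30 = 9:13 AM UTC on Oct 15.
Add 1 hour and 35 minutes leg 1 → 10:48 AM UTC.
Add 5 hours 55 minutes layover in Kathmandu → 4:43 PM UTC.
Add 13 hours 59 minutes leg 2 → 6:42 AM UTC (Oct 16).
Add 7 hours and 24 minutes layover in Darwin → 2:06 PM UTC.
Add 13 hours 27 minutes leg 3 → 3:33 AM UTC (Oct 17).
Karachi is UTC+5:00, so local arrival = 3:33 AM + 5:00 = 8:33 AM on Oct 17.

8:33 AM on October 17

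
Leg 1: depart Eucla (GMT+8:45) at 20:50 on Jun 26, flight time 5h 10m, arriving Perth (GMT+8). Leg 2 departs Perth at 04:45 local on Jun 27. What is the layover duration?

Convert departure to UTC: 20:50 − 8:45 = 12:05 UTC on Jun 26.
Add 5 hours 10 minutes flight time → 17:15 UTC.
Perth is UTC+8:00, so local arrival = 17:15 + 8:00 = 01:15 on Jun 27.
Layover = 04:45 − 01:15 = 3 hours 30 minutes.

3 hours 30 minutes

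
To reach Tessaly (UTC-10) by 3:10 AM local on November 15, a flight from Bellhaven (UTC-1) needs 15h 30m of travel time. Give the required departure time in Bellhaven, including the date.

8:40 PM on Nov 14

Target arrival in UTC: 3:10 AM + 10:00 = 1:10 PM on Nov 15.
Subtract 15 hours 30 minutes → departure 9:40 PM UTC on Nov 14.
Bellhaven is UTC−1:00: 9:40 PM − 1:00 = 8:40 PM on Nov 14.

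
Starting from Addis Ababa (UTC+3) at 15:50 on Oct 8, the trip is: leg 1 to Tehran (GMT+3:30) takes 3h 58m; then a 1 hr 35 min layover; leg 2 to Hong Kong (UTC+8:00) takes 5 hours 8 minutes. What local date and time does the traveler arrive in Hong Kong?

07:31 on Oct 9

Convert departure to UTC: 15:50 − 3:00 = 12:50 UTC on Oct 8.
Add 3 hours 58 minutes leg 1 → 16:48 UTC.
Add 1 hour 35 minutes layover in Tehran → 18:23 UTC.
Add 5 hours 8 minutes leg 2 → 23:31 UTC.
Hong Kong is UTC+8:00, so local arrival = 23:31 + 8:00 = 07:31 on Oct 9.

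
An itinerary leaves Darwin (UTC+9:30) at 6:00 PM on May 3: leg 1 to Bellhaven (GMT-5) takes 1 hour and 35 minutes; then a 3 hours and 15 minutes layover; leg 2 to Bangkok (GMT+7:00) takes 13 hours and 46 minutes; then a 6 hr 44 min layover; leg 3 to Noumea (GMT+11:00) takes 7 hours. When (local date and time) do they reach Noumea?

3:50 AM on May 5

Convert departure to UTC: 6:00 PM − 9:30 = 8:30 AM UTC on May 3.
Add 1 hour and 35 minutes leg 1 → 10:05 AM UTC.
Add 3 hours and 15 minutes layover in Bellhaven → 1:20 PM UTC.
Add 13 hours 46 minutes leg 2 → 3:06 AM UTC (May 4).
Add 6 hours 44 minutes layover in Bangkok → 9:50 AM UTC.
Add 7 hours leg 3 → 4:50 PM UTC.
Noumea is UTC+11:00, so local arrival = 4:50 PM + 11:00 = 3:50 AM on May 5.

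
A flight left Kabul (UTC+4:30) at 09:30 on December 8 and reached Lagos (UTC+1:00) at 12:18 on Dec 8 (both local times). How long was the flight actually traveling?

Departure in UTC: 09:30 − 4:30 = 05:00 on Dec 8.
Arrival in UTC: 12:18 − 1:00 = 11:18 on Dec 8.
Elapsed = 11:18 − 05:00 = 6 hours 18 minutes.

6 hours 18 minutes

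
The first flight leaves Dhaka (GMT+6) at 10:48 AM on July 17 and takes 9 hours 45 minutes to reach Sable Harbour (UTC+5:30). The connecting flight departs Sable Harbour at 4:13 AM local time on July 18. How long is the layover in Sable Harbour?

Convert departure to UTC: 10:48 AM − 6:00 = 4:48 AM UTC on Jul 17.
Add 9 hours 45 minutes flight time → 2:33 PM UTC.
Sable Harbour is UTC+5:30, so local arrival = 2:33 PM + 5:30 = 8:03 PM on Jul 17.
Layover = 4:13 AM − 8:03 PM (+1 day) = 8 hours 10 minutes.

8 hours 10 minutes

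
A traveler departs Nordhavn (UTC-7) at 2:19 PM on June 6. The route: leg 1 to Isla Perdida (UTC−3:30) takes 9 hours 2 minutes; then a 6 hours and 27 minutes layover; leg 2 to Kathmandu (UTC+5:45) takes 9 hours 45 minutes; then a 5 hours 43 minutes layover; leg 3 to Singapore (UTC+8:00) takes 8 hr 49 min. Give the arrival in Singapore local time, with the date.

Convert departure to UTC: 2:19 PM + 7:00 = 9:19 PM UTC on Jun 6.
Add 9 hours and 2 minutes leg 1 → 6:21 AM UTC (Jun 7).
Add 6 hours 27 minutes layover in Isla Perdida → 12:48 PM UTC.
Add 9 hours and 45 minutes leg 2 → 10:33 PM UTC.
Add 5 hours 43 minutes layover in Kathmandu → 4:16 AM UTC (Jun 8).
Add 8 hours 49 minutes leg 3 → 1:05 PM UTC.
Singapore is UTC+8:00, so local arrival = 1:05 PM + 8:00 = 9:05 PM on Jun 8.

9:05 PM on June 8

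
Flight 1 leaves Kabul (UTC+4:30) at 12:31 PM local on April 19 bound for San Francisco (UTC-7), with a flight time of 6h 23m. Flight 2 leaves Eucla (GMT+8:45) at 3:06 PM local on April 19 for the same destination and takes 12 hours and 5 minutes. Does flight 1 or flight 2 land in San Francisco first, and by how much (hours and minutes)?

the first, by 4 hours 2 minutes

Flight 1 in UTC: 12:31 PM − 4:30 = 8:01 AM on Apr 19.
+6 hours 23 minutes → arrive 2:24 PM UTC on Apr 19.
Flight 2 in UTC: 3:06 PM − 8:45 = 6:21 AM on Apr 19.
+12 hours 5 minutes → arrive 6:26 PM UTC on Apr 19.
Flight 1 lands earlier by 4 hours 2 minutes.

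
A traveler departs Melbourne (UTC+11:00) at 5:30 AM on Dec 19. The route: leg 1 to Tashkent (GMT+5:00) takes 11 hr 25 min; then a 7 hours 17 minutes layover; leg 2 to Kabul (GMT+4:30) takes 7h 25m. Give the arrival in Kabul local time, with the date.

1:07 AM on Dec 20

Convert departure to UTC: 5:30 AM − 11:00 = 6:30 PM UTC on Dec 18.
Add 11 hours 25 minutes leg 1 → 5:55 AM UTC (Dec 19).
Add 7 hours and 17 minutes layover in Tashkent → 1:12 PM UTC.
Add 7 hours 25 minutes leg 2 → 8:37 PM UTC.
Kabul is UTC+4:30, so local arrival = 8:37 PM + 4:30 = 1:07 AM on Dec 20.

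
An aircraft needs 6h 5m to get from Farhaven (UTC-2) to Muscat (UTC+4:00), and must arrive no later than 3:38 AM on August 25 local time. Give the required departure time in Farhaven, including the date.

3:33 PM on August 24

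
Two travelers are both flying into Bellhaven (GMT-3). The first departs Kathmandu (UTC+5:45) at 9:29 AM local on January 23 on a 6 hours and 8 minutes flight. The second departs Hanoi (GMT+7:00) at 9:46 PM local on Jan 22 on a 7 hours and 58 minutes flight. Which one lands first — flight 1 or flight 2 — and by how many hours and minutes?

the second, by 11 hours 8 minutes

Flight 1 in UTC: 9:29 AM − 5:45 = 3:44 AM on Jan 23.
+6 hours 8 minutes → arrive 9:52 AM UTC on Jan 23.
Flight 2 in UTC: 9:46 PM − 7:00 = 2:46 PM on Jan 22.
+7 hours and 58 minutes → arrive 10:44 PM UTC on Jan 22.
Flight 2 lands earlier by 11 hours 8 minutes.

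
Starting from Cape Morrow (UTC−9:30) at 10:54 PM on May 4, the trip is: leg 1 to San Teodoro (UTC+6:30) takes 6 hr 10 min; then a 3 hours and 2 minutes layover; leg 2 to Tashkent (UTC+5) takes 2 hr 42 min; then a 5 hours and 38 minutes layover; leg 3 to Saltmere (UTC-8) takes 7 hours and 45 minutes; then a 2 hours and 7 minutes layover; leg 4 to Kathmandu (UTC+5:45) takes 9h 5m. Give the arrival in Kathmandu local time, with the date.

Convert departure to UTC: 10:54 PM + 9:30 = 8:24 AM UTC on May 5.
Add 6 hours 10 minutes leg 1 → 2:34 PM UTC.
Add 3 hours and 2 minutes layover in San Teodoro → 5:36 PM UTC.
Add 2 hours and 42 minutes leg 2 → 8:18 PM UTC.
Add 5 hours 38 minutes layover in Tashkent → 1:56 AM UTC (May 6).
Add 7 hours and 45 minutes leg 3 → 9:41 AM UTC.
Add 2 hours and 7 minutes layover in Saltmere → 11:48 AM UTC.
Add 9 hours and 5 minutes leg 4 → 8:53 PM UTC.
Kathmandu is UTC+5:45, so local arrival = 8:53 PM + 5:45 = 2:38 AM on May 7.

2:38 AM on May 7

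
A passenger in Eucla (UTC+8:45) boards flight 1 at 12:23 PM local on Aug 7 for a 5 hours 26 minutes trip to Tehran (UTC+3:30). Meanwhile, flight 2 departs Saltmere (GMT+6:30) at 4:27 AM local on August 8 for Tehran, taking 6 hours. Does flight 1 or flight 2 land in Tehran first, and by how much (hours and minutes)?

the first, by 18 hours 53 minutes

Flight 1 in UTC: 12:23 PM − 8:45 = 3:38 AM on Aug 7.
+5 hours 26 minutes → arrive 9:04 AM UTC on Aug 7.
Flight 2 in UTC: 4:27 AM − 6:30 = 9:57 PM on Aug 7.
+6 hours → arrive 3:57 AM UTC on Aug 8.
Flight 1 lands earlier by 18 hours 53 minutes.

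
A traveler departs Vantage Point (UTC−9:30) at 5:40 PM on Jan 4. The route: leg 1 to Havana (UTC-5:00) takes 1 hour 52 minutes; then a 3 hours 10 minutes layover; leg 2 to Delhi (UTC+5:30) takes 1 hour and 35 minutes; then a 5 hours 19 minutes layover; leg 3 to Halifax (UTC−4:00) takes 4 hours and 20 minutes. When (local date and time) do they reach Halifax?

3:26 PM on Jan 5

Convert departure to UTC: 5:40 PM + 9:30 = 3:10 AM UTC on Jan 5.
Add 1 hour and 52 minutes leg 1 → 5:02 AM UTC.
Add 3 hours and 10 minutes layover in Havana → 8:12 AM UTC.
Add 1 hour and 35 minutes leg 2 → 9:47 AM UTC.
Add 5 hours 19 minutes layover in Delhi → 3:06 PM UTC.
Add 4 hours 20 minutes leg 3 → 7:26 PM UTC.
Halifax is UTC−4:00, so local arrival = 7:26 PM − 4:00 = 3:26 PM on Jan 5.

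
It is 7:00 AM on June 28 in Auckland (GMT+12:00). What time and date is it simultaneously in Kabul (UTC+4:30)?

11:30 PM on June 27

In UTC: 7:00 AM − 12:00 = 7:00 PM on Jun 27.
Kabul is UTC+4:30: 7:00 PM + 4:30 = 11:30 PM on Jun 27.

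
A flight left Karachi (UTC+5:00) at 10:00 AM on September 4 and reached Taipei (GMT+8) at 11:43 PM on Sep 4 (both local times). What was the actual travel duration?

Departure in UTC: 10:00 AM − 5:00 = 5:00 AM on Sep 4.
Arrival in UTC: 11:43 PM − 8:00 = 3:43 PM on Sep 4.
Elapsed = 3:43 PM − 5:00 AM = 10 hours 43 minutes.

10 hours 43 minutes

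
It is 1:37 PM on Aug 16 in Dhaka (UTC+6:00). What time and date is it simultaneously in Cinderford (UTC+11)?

6:37 PM on Aug 16

In UTC: 1:37 PM − 6:00 = 7:37 AM on Aug 16.
Cinderford is UTC+11:00: 7:37 AM + 11:00 = 6:37 PM on Aug 16.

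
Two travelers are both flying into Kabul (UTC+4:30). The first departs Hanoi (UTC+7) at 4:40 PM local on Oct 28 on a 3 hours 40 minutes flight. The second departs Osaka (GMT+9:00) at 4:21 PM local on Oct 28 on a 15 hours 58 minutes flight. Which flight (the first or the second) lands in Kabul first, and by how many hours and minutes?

Flight 1 in UTC: 4:40 PM − 7:00 = 9:40 AM on Oct 28.
+3 hours 40 minutes → arrive 1:20 PM UTC on Oct 28.
Flight 2 in UTC: 4:21 PM − 9:00 = 7:21 AM on Oct 28.
+15 hours 58 minutes → arrive 11:19 PM UTC on Oct 28.
Flight 1 lands earlier by 9 hours 59 minutes.

the first, by 9 hours 59 minutes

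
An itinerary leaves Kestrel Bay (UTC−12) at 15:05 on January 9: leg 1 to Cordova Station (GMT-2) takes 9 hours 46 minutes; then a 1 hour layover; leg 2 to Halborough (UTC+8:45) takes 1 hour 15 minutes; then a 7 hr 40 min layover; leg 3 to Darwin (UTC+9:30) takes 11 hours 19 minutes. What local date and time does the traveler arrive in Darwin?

Convert departure to UTC: 15:05 + 12:00 = 03:05 UTC on Jan 10.
Add 9 hours 46 minutes leg 1 → 12:51 UTC.
Add 1 hour layover in Cordova Station → 13:51 UTC.
Add 1 hour and 15 minutes leg 2 → 15:06 UTC.
Add 7 hours and 40 minutes layover in Halborough → 22:46 UTC.
Add 11 hours and 19 minutes leg 3 → 10:05 UTC (Jan 11).
Darwin is UTC+9:30, so local arrival = 10:05 + 9:30 = 19:35 on Jan 11.

19:35 on Jan 11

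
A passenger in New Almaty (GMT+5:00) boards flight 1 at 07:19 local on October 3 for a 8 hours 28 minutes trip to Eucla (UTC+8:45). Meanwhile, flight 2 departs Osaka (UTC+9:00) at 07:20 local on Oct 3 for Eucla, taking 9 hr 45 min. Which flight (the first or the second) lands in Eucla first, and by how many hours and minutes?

Flight 1 in UTC: 07:19 − 5:00 = 02:19 on Oct 3.
+8 hours 28 minutes → arrive 10:47 UTC on Oct 3.
Flight 2 in UTC: 07:20 − 9:00 = 22:20 on Oct 2.
+9 hours and 45 minutes → arrive 08:05 UTC on Oct 3.
Flight 2 lands earlier by 2 hours 42 minutes.

the second, by 2 hours 42 minutes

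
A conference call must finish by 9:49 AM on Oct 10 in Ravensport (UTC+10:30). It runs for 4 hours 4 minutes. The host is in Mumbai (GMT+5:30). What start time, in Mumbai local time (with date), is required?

Target end time in UTC: 9:49 AM − 10:30 = 11:19 PM on Oct 9.
Subtract 4 hours and 4 minutes → start 7:15 PM UTC on Oct 9.
Mumbai is UTC+5:30: 7:15 PM + 5:30 = 12:45 AM on Oct 10.

12:45 AM on October 10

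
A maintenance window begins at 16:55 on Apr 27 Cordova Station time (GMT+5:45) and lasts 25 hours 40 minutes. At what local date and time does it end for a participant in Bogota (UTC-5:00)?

Convert start to UTC: 16:55 − 5:45 = 11:10 UTC on Apr 27.
Add 25 hours 40 minutes duration → 12:50 UTC (Apr 28).
Bogota is UTC−5:00, so local end time = 12:50 − 5:00 = 07:50 on Apr 28.

07:50 on April 28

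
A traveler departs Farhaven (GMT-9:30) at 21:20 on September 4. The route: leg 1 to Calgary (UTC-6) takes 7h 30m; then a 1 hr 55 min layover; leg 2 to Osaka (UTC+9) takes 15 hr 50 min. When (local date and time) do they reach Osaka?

17:05 on Sep 6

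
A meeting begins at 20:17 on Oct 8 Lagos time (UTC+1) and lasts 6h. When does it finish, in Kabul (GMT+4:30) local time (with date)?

Convert start to UTC: 20:17 − 1:00 = 19:17 UTC on Oct 8.
Add 6 hours duration → 01:17 UTC (Oct 9).
Kabul is UTC+4:30, so local end time = 01:17 + 4:30 = 05:47 on Oct 9.

05:47 on October 9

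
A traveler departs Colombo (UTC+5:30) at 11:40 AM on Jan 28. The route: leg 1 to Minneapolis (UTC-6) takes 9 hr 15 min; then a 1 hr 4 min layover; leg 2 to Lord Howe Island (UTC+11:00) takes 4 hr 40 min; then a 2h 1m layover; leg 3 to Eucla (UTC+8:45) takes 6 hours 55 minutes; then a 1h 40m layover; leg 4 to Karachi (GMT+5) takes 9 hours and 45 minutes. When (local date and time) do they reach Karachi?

10:30 PM on January 29

Convert departure to UTC: 11:40 AM − 5:30 = 6:10 AM UTC on Jan 28.
Add 9 hours and 15 minutes leg 1 → 3:25 PM UTC.
Add 1 hour 4 minutes layover in Minneapolis → 4:29 PM UTC.
Add 4 hours 40 minutes leg 2 → 9:09 PM UTC.
Add 2 hours 1 minute layover in Lord Howe Island → 11:10 PM UTC.
Add 6 hours 55 minutes leg 3 → 6:05 AM UTC (Jan 29).
Add 1 hour 40 minutes layover in Eucla → 7:45 AM UTC.
Add 9 hours and 45 minutes leg 4 → 5:30 PM UTC.
Karachi is UTC+5:00, so local arrival = 5:30 PM + 5:00 = 10:30 PM on Jan 29.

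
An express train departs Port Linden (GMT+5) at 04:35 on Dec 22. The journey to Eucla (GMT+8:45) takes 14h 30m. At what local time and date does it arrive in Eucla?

22:50 on December 22

Eucla is 3:45 ahead of Port Linden.
After 14 hours and 30 minutes it is 19:05 in Port Linden.
Shift by the zone difference: 19:05 + 3:45 = 22:50 on Dec 22 in Eucla.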